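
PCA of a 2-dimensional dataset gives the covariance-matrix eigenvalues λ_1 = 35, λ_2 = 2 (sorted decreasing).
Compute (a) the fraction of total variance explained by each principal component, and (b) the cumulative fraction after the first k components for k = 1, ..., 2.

Step 1 — total variance = trace(Sigma) = Σ λ_i = 35 + 2 = 37.

Step 2 — fraction explained by component i = λ_i / Σ λ:
  PC1: 35/37 = 0.9459
  PC2: 2/37 = 0.0541

Step 3 — cumulative fraction after k components = (λ_1 + ... + λ_k) / Σ λ:
  k = 1: 35/37 = 0.9459
  k = 2: (35 + 2)/37 = 37/37 = 1

Summary (fraction, with percent):

explained: PC1 0.9459 (94.59%), PC2 0.0541 (5.41%);  cumulative: 0.9459, 1


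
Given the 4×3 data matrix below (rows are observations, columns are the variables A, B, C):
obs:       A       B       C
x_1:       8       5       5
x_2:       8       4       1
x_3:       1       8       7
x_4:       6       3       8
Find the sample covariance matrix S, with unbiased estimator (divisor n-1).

Step 1 — column means:
  mean(A) = (8 + 8 + 1 + 6) / 4 = 23/4 = 5.75
  mean(B) = (5 + 4 + 8 + 3) / 4 = 20/4 = 5
  mean(C) = (5 + 1 + 7 + 8) / 4 = 21/4 = 5.25

Step 2 — sample covariance S[i,j] = (1/(n-1)) · Σ_k (x_{k,i} - mean_i) · (x_{k,j} - mean_j), with n-1 = 3.
  S[A,A] = ((2.25)·(2.25) + (2.25)·(2.25) + (-4.75)·(-4.75) + (0.25)·(0.25)) / 3 = 32.75/3 = 10.9167
  S[A,B] = ((2.25)·(0) + (2.25)·(-1) + (-4.75)·(3) + (0.25)·(-2)) / 3 = -17/3 = -5.6667
  S[A,C] = ((2.25)·(-0.25) + (2.25)·(-4.25) + (-4.75)·(1.75) + (0.25)·(2.75)) / 3 = -17.75/3 = -5.9167
  S[B,B] = ((0)·(0) + (-1)·(-1) + (3)·(3) + (-2)·(-2)) / 3 = 14/3 = 4.6667
  S[B,C] = ((0)·(-0.25) + (-1)·(-4.25) + (3)·(1.75) + (-2)·(2.75)) / 3 = 4/3 = 1.3333
  S[C,C] = ((-0.25)·(-0.25) + (-4.25)·(-4.25) + (1.75)·(1.75) + (2.75)·(2.75)) / 3 = 28.75/3 = 9.5833

S is symmetric (S[j,i] = S[i,j]). Assembling:

S = [[10.9167, -5.6667, -5.9167],
 [-5.6667, 4.6667, 1.3333],
 [-5.9167, 1.3333, 9.5833]]


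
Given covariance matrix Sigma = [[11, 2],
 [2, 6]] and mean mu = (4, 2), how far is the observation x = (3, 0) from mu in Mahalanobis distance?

Step 1 — centre the observation: (x - mu) = (-1, -2).

Step 2 — invert Sigma. det(Sigma) = 11·6 - (2)² = 62.
  Sigma^{-1} = (1/det) · [[d, -b], [-b, a]] = [[0.0968, -0.0323],
 [-0.0323, 0.1774]].

Step 3 — form the quadratic (x - mu)^T · Sigma^{-1} · (x - mu):
  Sigma^{-1} · (x - mu) = (-0.0323, -0.3226).
  (x - mu)^T · [Sigma^{-1} · (x - mu)] = (-1)·(-0.0323) + (-2)·(-0.3226) = 0.6774.

Step 4 — take square root: d = √(0.6774) ≈ 0.8231.

d(x, mu) = √(0.6774) ≈ 0.8231


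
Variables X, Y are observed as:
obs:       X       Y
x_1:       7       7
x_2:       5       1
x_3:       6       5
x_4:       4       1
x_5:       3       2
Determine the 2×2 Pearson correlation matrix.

Step 1 — column means:
  mean(X) = (7 + 5 + 6 + 4 + 3) / 5 = 25/5 = 5
  mean(Y) = (7 + 1 + 5 + 1 + 2) / 5 = 16/5 = 3.2

Step 2 — sample variances and covariances s[i,j] = (1/(n-1)) · Σ_k (x_{k,i} - mean_i) · (x_{k,j} - mean_j), with n-1 = 4:
  s[X,X] = ((2)·(2) + (0)·(0) + (1)·(1) + (-1)·(-1) + (-2)·(-2)) / 4 = 10/4 = 2.5
  s[X,Y] = ((2)·(3.8) + (0)·(-2.2) + (1)·(1.8) + (-1)·(-2.2) + (-2)·(-1.2)) / 4 = 14/4 = 3.5
  s[Y,Y] = ((3.8)·(3.8) + (-2.2)·(-2.2) + (1.8)·(1.8) + (-2.2)·(-2.2) + (-1.2)·(-1.2)) / 4 = 28.8/4 = 7.2
  Sample standard deviations s_i = √(s[i,i]):
  s(X) = √(2.5) = 1.5811
  s(Y) = √(7.2) = 2.6833

Step 3 — r_{ij} = s_{ij} / (s_i · s_j):
  r[X,X] = 1 (diagonal).
  r[X,Y] = 3.5 / (1.5811 · 2.6833) = 3.5 / 4.2426 = 0.825
  r[Y,Y] = 1 (diagonal).

R is symmetric with unit diagonal. Assembling:

R = [[1, 0.825],
 [0.825, 1]]


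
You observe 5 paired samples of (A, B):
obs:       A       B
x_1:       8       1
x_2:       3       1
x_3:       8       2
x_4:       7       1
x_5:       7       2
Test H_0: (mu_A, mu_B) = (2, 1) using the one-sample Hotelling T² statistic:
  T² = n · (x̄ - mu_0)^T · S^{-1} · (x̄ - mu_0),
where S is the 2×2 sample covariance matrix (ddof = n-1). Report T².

Step 1 — sample mean vector:
  mean(A) = (8 + 3 + 8 + 7 + 7) / 5 = 33/5 = 6.6
  mean(B) = (1 + 1 + 2 + 1 + 2) / 5 = 7/5 = 1.4
  x̄ = (6.6, 1.4),  deviation x̄ - mu_0 = (6.6, 1.4) - (2, 1) = (4.6, 0.4).

Step 2 — sample covariance matrix, S[i,j] = (1/(n-1)) · Σ_k (x_{k,i} - mean_i) · (x_{k,j} - mean_j), divisor n-1 = 4:
  S[A,A] = ((1.4)·(1.4) + (-3.6)·(-3.6) + (1.4)·(1.4) + (0.4)·(0.4) + (0.4)·(0.4)) / 4 = 17.2/4 = 4.3
  S[A,B] = ((1.4)·(-0.4) + (-3.6)·(-0.4) + (1.4)·(0.6) + (0.4)·(-0.4) + (0.4)·(0.6)) / 4 = 1.8/4 = 0.45
  S[B,B] = ((-0.4)·(-0.4) + (-0.4)·(-0.4) + (0.6)·(0.6) + (-0.4)·(-0.4) + (0.6)·(0.6)) / 4 = 1.2/4 = 0.3
  S = [[4.3, 0.45],
 [0.45, 0.3]].

Step 3 — invert S. det(S) = 4.3·0.3 - (0.45)² = 1.0875.
  S^{-1} = (1/det) · [[d, -b], [-b, a]] = [[0.2759, -0.4138],
 [-0.4138, 3.954]].

Step 4 — quadratic form (x̄ - mu_0)^T · S^{-1} · (x̄ - mu_0):
  S^{-1} · (x̄ - mu_0) = (1.1034, -0.3218),
  (x̄ - mu_0)^T · [...] = (4.6)·(1.1034) + (0.4)·(-0.3218) = 4.9471.

Step 5 — scale by n: T² = 5 · 4.9471 = 24.7356.

T² ≈ 24.7356


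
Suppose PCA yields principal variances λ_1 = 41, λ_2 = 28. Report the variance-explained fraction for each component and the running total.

Step 1 — total variance = trace(Sigma) = Σ λ_i = 41 + 28 = 69.

Step 2 — fraction explained by component i = λ_i / Σ λ:
  PC1: 41/69 = 0.5942
  PC2: 28/69 = 0.4058

Step 3 — cumulative fraction after k components = (λ_1 + ... + λ_k) / Σ λ:
  k = 1: 41/69 = 0.5942
  k = 2: (41 + 28)/69 = 69/69 = 1

Summary (fraction, with percent):

explained: PC1 0.5942 (59.42%), PC2 0.4058 (40.58%);  cumulative: 0.5942, 1


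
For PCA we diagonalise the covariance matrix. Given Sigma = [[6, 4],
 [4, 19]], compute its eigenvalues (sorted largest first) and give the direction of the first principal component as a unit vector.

Step 1 — characteristic polynomial of 2×2 Sigma:
  det(Sigma - λI) = λ² - trace · λ + det = 0.
  trace = 6 + 19 = 25, det = 6·19 - (4)² = 98.
Step 2 — discriminant:
  Δ = trace² - 4·det = 625 - 392 = 233.
Step 3 — eigenvalues:
  λ = (trace ± √Δ)/2 = (25 ± 15.2643)/2,
  λ_1 = 20.1322,  λ_2 = 4.8678.

Step 4 — unit eigenvector for λ_1: solve (Sigma - λ_1 I)v = 0. First row:
  (6 - 20.1322)·v_x + (4)·v_y = 0, i.e. (-14.1322)·v_x + (4)·v_y = 0,
  so v ∝ (b, λ_1 - a) = (4, 14.1322) = u.
  ||u|| = √((4)² + (14.1322)²) = √(215.7182) ≈ 14.6873,
  v_1 = u/||u|| ≈ (0.2723, 0.9622) (||v_1|| = 1).

λ_1 = 20.1322,  λ_2 = 4.8678;  v_1 ≈ (0.2723, 0.9622)


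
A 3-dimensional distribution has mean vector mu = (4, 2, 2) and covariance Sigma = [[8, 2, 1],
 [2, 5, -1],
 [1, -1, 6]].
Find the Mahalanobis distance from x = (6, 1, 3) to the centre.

Step 1 — centre the observation: (x - mu) = (2, -1, 1).

Step 2 — invert Sigma (cofactor / det for 3×3, or solve directly):
  Sigma^{-1} = [[0.1457, -0.0653, -0.0352],
 [-0.0653, 0.2362, 0.0503],
 [-0.0352, 0.0503, 0.1809]].

Step 3 — form the quadratic (x - mu)^T · Sigma^{-1} · (x - mu):
  Sigma^{-1} · (x - mu) = (0.3216, -0.3166, 0.0603).
  (x - mu)^T · [Sigma^{-1} · (x - mu)] = (2)·(0.3216) + (-1)·(-0.3166) + (1)·(0.0603) = 1.0201.

Step 4 — take square root: d = √(1.0201) ≈ 1.01.

d(x, mu) = √(1.0201) ≈ 1.01


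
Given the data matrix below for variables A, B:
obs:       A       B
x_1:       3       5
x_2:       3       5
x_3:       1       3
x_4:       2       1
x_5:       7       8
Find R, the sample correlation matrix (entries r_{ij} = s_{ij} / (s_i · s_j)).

Step 1 — column means:
  mean(A) = (3 + 3 + 1 + 2 + 7) / 5 = 16/5 = 3.2
  mean(B) = (5 + 5 + 3 + 1 + 8) / 5 = 22/5 = 4.4

Step 2 — sample variances and covariances s[i,j] = (1/(n-1)) · Σ_k (x_{k,i} - mean_i) · (x_{k,j} - mean_j), with n-1 = 4:
  s[A,A] = ((-0.2)·(-0.2) + (-0.2)·(-0.2) + (-2.2)·(-2.2) + (-1.2)·(-1.2) + (3.8)·(3.8)) / 4 = 20.8/4 = 5.2
  s[A,B] = ((-0.2)·(0.6) + (-0.2)·(0.6) + (-2.2)·(-1.4) + (-1.2)·(-3.4) + (3.8)·(3.6)) / 4 = 20.6/4 = 5.15
  s[B,B] = ((0.6)·(0.6) + (0.6)·(0.6) + (-1.4)·(-1.4) + (-3.4)·(-3.4) + (3.6)·(3.6)) / 4 = 27.2/4 = 6.8
  Sample standard deviations s_i = √(s[i,i]):
  s(A) = √(5.2) = 2.2804
  s(B) = √(6.8) = 2.6077

Step 3 — r_{ij} = s_{ij} / (s_i · s_j):
  r[A,A] = 1 (diagonal).
  r[A,B] = 5.15 / (2.2804 · 2.6077) = 5.15 / 5.9464 = 0.8661
  r[B,B] = 1 (diagonal).

R is symmetric with unit diagonal. Assembling:

R = [[1, 0.8661],
 [0.8661, 1]]


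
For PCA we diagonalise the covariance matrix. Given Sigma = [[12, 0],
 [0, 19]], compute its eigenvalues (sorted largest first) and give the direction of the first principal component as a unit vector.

Step 1 — characteristic polynomial of 2×2 Sigma:
  det(Sigma - λI) = λ² - trace · λ + det = 0.
  trace = 12 + 19 = 31, det = 12·19 - (0)² = 228.
Step 2 — discriminant:
  Δ = trace² - 4·det = 961 - 912 = 49.
Step 3 — eigenvalues:
  λ = (trace ± √Δ)/2 = (31 ± 7)/2,
  λ_1 = 19,  λ_2 = 12.

Step 4 — unit eigenvector for λ_1: Sigma is diagonal, so its eigenvectors are the coordinate axes. λ_1 = 19 is the diagonal entry on the second coordinate axis, hence
  v_1 = (0, 1) (||v_1|| = 1).

λ_1 = 19,  λ_2 = 12;  v_1 ≈ (0, 1)


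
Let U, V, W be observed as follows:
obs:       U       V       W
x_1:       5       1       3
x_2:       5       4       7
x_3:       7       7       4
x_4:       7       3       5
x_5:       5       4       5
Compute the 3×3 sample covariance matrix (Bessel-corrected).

Step 1 — column means:
  mean(U) = (5 + 5 + 7 + 7 + 5) / 5 = 29/5 = 5.8
  mean(V) = (1 + 4 + 7 + 3 + 4) / 5 = 19/5 = 3.8
  mean(W) = (3 + 7 + 4 + 5 + 5) / 5 = 24/5 = 4.8

Step 2 — sample covariance S[i,j] = (1/(n-1)) · Σ_k (x_{k,i} - mean_i) · (x_{k,j} - mean_j), with n-1 = 4.
  S[U,U] = ((-0.8)·(-0.8) + (-0.8)·(-0.8) + (1.2)·(1.2) + (1.2)·(1.2) + (-0.8)·(-0.8)) / 4 = 4.8/4 = 1.2
  S[U,V] = ((-0.8)·(-2.8) + (-0.8)·(0.2) + (1.2)·(3.2) + (1.2)·(-0.8) + (-0.8)·(0.2)) / 4 = 4.8/4 = 1.2
  S[U,W] = ((-0.8)·(-1.8) + (-0.8)·(2.2) + (1.2)·(-0.8) + (1.2)·(0.2) + (-0.8)·(0.2)) / 4 = -1.2/4 = -0.3
  S[V,V] = ((-2.8)·(-2.8) + (0.2)·(0.2) + (3.2)·(3.2) + (-0.8)·(-0.8) + (0.2)·(0.2)) / 4 = 18.8/4 = 4.7
  S[V,W] = ((-2.8)·(-1.8) + (0.2)·(2.2) + (3.2)·(-0.8) + (-0.8)·(0.2) + (0.2)·(0.2)) / 4 = 2.8/4 = 0.7
  S[W,W] = ((-1.8)·(-1.8) + (2.2)·(2.2) + (-0.8)·(-0.8) + (0.2)·(0.2) + (0.2)·(0.2)) / 4 = 8.8/4 = 2.2

S is symmetric (S[j,i] = S[i,j]). Assembling:

S = [[1.2, 1.2, -0.3],
 [1.2, 4.7, 0.7],
 [-0.3, 0.7, 2.2]]


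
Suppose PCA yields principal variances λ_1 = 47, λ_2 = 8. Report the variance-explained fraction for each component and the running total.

Step 1 — total variance = trace(Sigma) = Σ λ_i = 47 + 8 = 55.

Step 2 — fraction explained by component i = λ_i / Σ λ:
  PC1: 47/55 = 0.8545
  PC2: 8/55 = 0.1455

Step 3 — cumulative fraction after k components = (λ_1 + ... + λ_k) / Σ λ:
  k = 1: 47/55 = 0.8545
  k = 2: (47 + 8)/55 = 55/55 = 1

Summary (fraction, with percent):

explained: PC1 0.8545 (85.45%), PC2 0.1455 (14.55%);  cumulative: 0.8545, 1


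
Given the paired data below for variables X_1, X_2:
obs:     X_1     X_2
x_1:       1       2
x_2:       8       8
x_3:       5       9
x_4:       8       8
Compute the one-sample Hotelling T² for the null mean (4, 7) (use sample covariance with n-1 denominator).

Step 1 — sample mean vector:
  mean(X_1) = (1 + 8 + 5 + 8) / 4 = 22/4 = 5.5
  mean(X_2) = (2 + 8 + 9 + 8) / 4 = 27/4 = 6.75
  x̄ = (5.5, 6.75),  deviation x̄ - mu_0 = (5.5, 6.75) - (4, 7) = (1.5, -0.25).

Step 2 — sample covariance matrix, S[i,j] = (1/(n-1)) · Σ_k (x_{k,i} - mean_i) · (x_{k,j} - mean_j), divisor n-1 = 3:
  S[X_1,X_1] = ((-4.5)·(-4.5) + (2.5)·(2.5) + (-0.5)·(-0.5) + (2.5)·(2.5)) / 3 = 33/3 = 11
  S[X_1,X_2] = ((-4.5)·(-4.75) + (2.5)·(1.25) + (-0.5)·(2.25) + (2.5)·(1.25)) / 3 = 26.5/3 = 8.8333
  S[X_2,X_2] = ((-4.75)·(-4.75) + (1.25)·(1.25) + (2.25)·(2.25) + (1.25)·(1.25)) / 3 = 30.75/3 = 10.25
  S = [[11, 8.8333],
 [8.8333, 10.25]].

Step 3 — invert S. det(S) = 11·10.25 - (8.8333)² = 34.7222.
  S^{-1} = (1/det) · [[d, -b], [-b, a]] = [[0.2952, -0.2544],
 [-0.2544, 0.3168]].

Step 4 — quadratic form (x̄ - mu_0)^T · S^{-1} · (x̄ - mu_0):
  S^{-1} · (x̄ - mu_0) = (0.5064, -0.4608),
  (x̄ - mu_0)^T · [...] = (1.5)·(0.5064) + (-0.25)·(-0.4608) = 0.8748.

Step 5 — scale by n: T² = 4 · 0.8748 = 3.4992.

T² ≈ 3.4992


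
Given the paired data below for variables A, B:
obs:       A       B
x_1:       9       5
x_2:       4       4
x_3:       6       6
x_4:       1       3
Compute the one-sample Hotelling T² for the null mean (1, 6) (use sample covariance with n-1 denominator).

Step 1 — sample mean vector:
  mean(A) = (9 + 4 + 6 + 1) / 4 = 20/4 = 5
  mean(B) = (5 + 4 + 6 + 3) / 4 = 18/4 = 4.5
  x̄ = (5, 4.5),  deviation x̄ - mu_0 = (5, 4.5) - (1, 6) = (4, -1.5).

Step 2 — sample covariance matrix, S[i,j] = (1/(n-1)) · Σ_k (x_{k,i} - mean_i) · (x_{k,j} - mean_j), divisor n-1 = 3:
  S[A,A] = ((4)·(4) + (-1)·(-1) + (1)·(1) + (-4)·(-4)) / 3 = 34/3 = 11.3333
  S[A,B] = ((4)·(0.5) + (-1)·(-0.5) + (1)·(1.5) + (-4)·(-1.5)) / 3 = 10/3 = 3.3333
  S[B,B] = ((0.5)·(0.5) + (-0.5)·(-0.5) + (1.5)·(1.5) + (-1.5)·(-1.5)) / 3 = 5/3 = 1.6667
  S = [[11.3333, 3.3333],
 [3.3333, 1.6667]].

Step 3 — invert S. det(S) = 11.3333·1.6667 - (3.3333)² = 7.7778.
  S^{-1} = (1/det) · [[d, -b], [-b, a]] = [[0.2143, -0.4286],
 [-0.4286, 1.4571]].

Step 4 — quadratic form (x̄ - mu_0)^T · S^{-1} · (x̄ - mu_0):
  S^{-1} · (x̄ - mu_0) = (1.5, -3.9),
  (x̄ - mu_0)^T · [...] = (4)·(1.5) + (-1.5)·(-3.9) = 11.85.

Step 5 — scale by n: T² = 4 · 11.85 = 47.4.

T² ≈ 47.4


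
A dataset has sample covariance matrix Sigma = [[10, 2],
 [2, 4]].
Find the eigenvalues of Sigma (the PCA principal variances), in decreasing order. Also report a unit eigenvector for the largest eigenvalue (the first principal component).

Step 1 — characteristic polynomial of 2×2 Sigma:
  det(Sigma - λI) = λ² - trace · λ + det = 0.
  trace = 10 + 4 = 14, det = 10·4 - (2)² = 36.
Step 2 — discriminant:
  Δ = trace² - 4·det = 196 - 144 = 52.
Step 3 — eigenvalues:
  λ = (trace ± √Δ)/2 = (14 ± 7.2111)/2,
  λ_1 = 10.6056,  λ_2 = 3.3944.

Step 4 — unit eigenvector for λ_1: solve (Sigma - λ_1 I)v = 0. First row:
  (10 - 10.6056)·v_x + (2)·v_y = 0, i.e. (-0.6056)·v_x + (2)·v_y = 0,
  so v ∝ (b, λ_1 - a) = (2, 0.6056) = u.
  ||u|| = √((2)² + (0.6056)²) = √(4.3667) ≈ 2.0897,
  v_1 = u/||u|| ≈ (0.9571, 0.2898) (||v_1|| = 1).

λ_1 = 10.6056,  λ_2 = 3.3944;  v_1 ≈ (0.9571, 0.2898)


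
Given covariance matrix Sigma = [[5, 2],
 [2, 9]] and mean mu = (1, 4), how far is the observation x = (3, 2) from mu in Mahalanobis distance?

Step 1 — centre the observation: (x - mu) = (2, -2).

Step 2 — invert Sigma. det(Sigma) = 5·9 - (2)² = 41.
  Sigma^{-1} = (1/det) · [[d, -b], [-b, a]] = [[0.2195, -0.0488],
 [-0.0488, 0.122]].

Step 3 — form the quadratic (x - mu)^T · Sigma^{-1} · (x - mu):
  Sigma^{-1} · (x - mu) = (0.5366, -0.3415).
  (x - mu)^T · [Sigma^{-1} · (x - mu)] = (2)·(0.5366) + (-2)·(-0.3415) = 1.7561.

Step 4 — take square root: d = √(1.7561) ≈ 1.3252.

d(x, mu) = √(1.7561) ≈ 1.3252


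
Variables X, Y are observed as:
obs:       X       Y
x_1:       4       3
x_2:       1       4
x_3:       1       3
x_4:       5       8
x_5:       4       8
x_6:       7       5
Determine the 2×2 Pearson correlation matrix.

Step 1 — column means:
  mean(X) = (4 + 1 + 1 + 5 + 4 + 7) / 6 = 22/6 = 3.6667
  mean(Y) = (3 + 4 + 3 + 8 + 8 + 5) / 6 = 31/6 = 5.1667

Step 2 — sample variances and covariances s[i,j] = (1/(n-1)) · Σ_k (x_{k,i} - mean_i) · (x_{k,j} - mean_j), with n-1 = 5:
  s[X,X] = ((0.3333)·(0.3333) + (-2.6667)·(-2.6667) + (-2.6667)·(-2.6667) + (1.3333)·(1.3333) + (0.3333)·(0.3333) + (3.3333)·(3.3333)) / 5 = 27.3333/5 = 5.4667
  s[X,Y] = ((0.3333)·(-2.1667) + (-2.6667)·(-1.1667) + (-2.6667)·(-2.1667) + (1.3333)·(2.8333) + (0.3333)·(2.8333) + (3.3333)·(-0.1667)) / 5 = 12.3333/5 = 2.4667
  s[Y,Y] = ((-2.1667)·(-2.1667) + (-1.1667)·(-1.1667) + (-2.1667)·(-2.1667) + (2.8333)·(2.8333) + (2.8333)·(2.8333) + (-0.1667)·(-0.1667)) / 5 = 26.8333/5 = 5.3667
  Sample standard deviations s_i = √(s[i,i]):
  s(X) = √(5.4667) = 2.3381
  s(Y) = √(5.3667) = 2.3166

Step 3 — r_{ij} = s_{ij} / (s_i · s_j):
  r[X,X] = 1 (diagonal).
  r[X,Y] = 2.4667 / (2.3381 · 2.3166) = 2.4667 / 5.4164 = 0.4554
  r[Y,Y] = 1 (diagonal).

R is symmetric with unit diagonal. Assembling:

R = [[1, 0.4554],
 [0.4554, 1]]


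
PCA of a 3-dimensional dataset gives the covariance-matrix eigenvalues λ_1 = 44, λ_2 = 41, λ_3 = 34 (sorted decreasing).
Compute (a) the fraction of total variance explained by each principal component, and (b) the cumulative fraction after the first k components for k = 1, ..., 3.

Step 1 — total variance = trace(Sigma) = Σ λ_i = 44 + 41 + 34 = 119.

Step 2 — fraction explained by component i = λ_i / Σ λ:
  PC1: 44/119 = 0.3697
  PC2: 41/119 = 0.3445
  PC3: 34/119 = 0.2857

Step 3 — cumulative fraction after k components = (λ_1 + ... + λ_k) / Σ λ:
  k = 1: 44/119 = 0.3697
  k = 2: (44 + 41)/119 = 85/119 = 0.7143
  k = 3: (44 + 41 + 34)/119 = 119/119 = 1

Summary (fraction, with percent):

explained: PC1 0.3697 (36.97%), PC2 0.3445 (34.45%), PC3 0.2857 (28.57%);  cumulative: 0.3697, 0.7143, 1


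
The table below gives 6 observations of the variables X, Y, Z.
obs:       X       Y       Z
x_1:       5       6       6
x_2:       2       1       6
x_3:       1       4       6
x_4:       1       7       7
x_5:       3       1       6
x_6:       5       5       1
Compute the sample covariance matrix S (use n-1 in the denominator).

Step 1 — column means:
  mean(X) = (5 + 2 + 1 + 1 + 3 + 5) / 6 = 17/6 = 2.8333
  mean(Y) = (6 + 1 + 4 + 7 + 1 + 5) / 6 = 24/6 = 4
  mean(Z) = (6 + 6 + 6 + 7 + 6 + 1) / 6 = 32/6 = 5.3333

Step 2 — sample covariance S[i,j] = (1/(n-1)) · Σ_k (x_{k,i} - mean_i) · (x_{k,j} - mean_j), with n-1 = 5.
  S[X,X] = ((2.1667)·(2.1667) + (-0.8333)·(-0.8333) + (-1.8333)·(-1.8333) + (-1.8333)·(-1.8333) + (0.1667)·(0.1667) + (2.1667)·(2.1667)) / 5 = 16.8333/5 = 3.3667
  S[X,Y] = ((2.1667)·(2) + (-0.8333)·(-3) + (-1.8333)·(0) + (-1.8333)·(3) + (0.1667)·(-3) + (2.1667)·(1)) / 5 = 3/5 = 0.6
  S[X,Z] = ((2.1667)·(0.6667) + (-0.8333)·(0.6667) + (-1.8333)·(0.6667) + (-1.8333)·(1.6667) + (0.1667)·(0.6667) + (2.1667)·(-4.3333)) / 5 = -12.6667/5 = -2.5333
  S[Y,Y] = ((2)·(2) + (-3)·(-3) + (0)·(0) + (3)·(3) + (-3)·(-3) + (1)·(1)) / 5 = 32/5 = 6.4
  S[Y,Z] = ((2)·(0.6667) + (-3)·(0.6667) + (0)·(0.6667) + (3)·(1.6667) + (-3)·(0.6667) + (1)·(-4.3333)) / 5 = -2/5 = -0.4
  S[Z,Z] = ((0.6667)·(0.6667) + (0.6667)·(0.6667) + (0.6667)·(0.6667) + (1.6667)·(1.6667) + (0.6667)·(0.6667) + (-4.3333)·(-4.3333)) / 5 = 23.3333/5 = 4.6667

S is symmetric (S[j,i] = S[i,j]). Assembling:

S = [[3.3667, 0.6, -2.5333],
 [0.6, 6.4, -0.4],
 [-2.5333, -0.4, 4.6667]]


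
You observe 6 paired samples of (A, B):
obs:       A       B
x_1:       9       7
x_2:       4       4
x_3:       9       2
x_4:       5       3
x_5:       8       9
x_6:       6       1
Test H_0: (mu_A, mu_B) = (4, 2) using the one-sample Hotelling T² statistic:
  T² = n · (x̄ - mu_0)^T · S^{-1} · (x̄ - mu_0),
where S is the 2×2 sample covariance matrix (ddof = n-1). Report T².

Step 1 — sample mean vector:
  mean(A) = (9 + 4 + 9 + 5 + 8 + 6) / 6 = 41/6 = 6.8333
  mean(B) = (7 + 4 + 2 + 3 + 9 + 1) / 6 = 26/6 = 4.3333
  x̄ = (6.8333, 4.3333),  deviation x̄ - mu_0 = (6.8333, 4.3333) - (4, 2) = (2.8333, 2.3333).

Step 2 — sample covariance matrix, S[i,j] = (1/(n-1)) · Σ_k (x_{k,i} - mean_i) · (x_{k,j} - mean_j), divisor n-1 = 5:
  S[A,A] = ((2.1667)·(2.1667) + (-2.8333)·(-2.8333) + (2.1667)·(2.1667) + (-1.8333)·(-1.8333) + (1.1667)·(1.1667) + (-0.8333)·(-0.8333)) / 5 = 22.8333/5 = 4.5667
  S[A,B] = ((2.1667)·(2.6667) + (-2.8333)·(-0.3333) + (2.1667)·(-2.3333) + (-1.8333)·(-1.3333) + (1.1667)·(4.6667) + (-0.8333)·(-3.3333)) / 5 = 12.3333/5 = 2.4667
  S[B,B] = ((2.6667)·(2.6667) + (-0.3333)·(-0.3333) + (-2.3333)·(-2.3333) + (-1.3333)·(-1.3333) + (4.6667)·(4.6667) + (-3.3333)·(-3.3333)) / 5 = 47.3333/5 = 9.4667
  S = [[4.5667, 2.4667],
 [2.4667, 9.4667]].

Step 3 — invert S. det(S) = 4.5667·9.4667 - (2.4667)² = 37.1467.
  S^{-1} = (1/det) · [[d, -b], [-b, a]] = [[0.2548, -0.0664],
 [-0.0664, 0.1229]].

Step 4 — quadratic form (x̄ - mu_0)^T · S^{-1} · (x̄ - mu_0):
  S^{-1} · (x̄ - mu_0) = (0.5671, 0.0987),
  (x̄ - mu_0)^T · [...] = (2.8333)·(0.5671) + (2.3333)·(0.0987) = 1.8372.

Step 5 — scale by n: T² = 6 · 1.8372 = 11.023.

T² ≈ 11.023


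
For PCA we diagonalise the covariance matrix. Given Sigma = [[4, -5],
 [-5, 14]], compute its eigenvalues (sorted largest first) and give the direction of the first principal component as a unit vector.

Step 1 — characteristic polynomial of 2×2 Sigma:
  det(Sigma - λI) = λ² - trace · λ + det = 0.
  trace = 4 + 14 = 18, det = 4·14 - (-5)² = 31.
Step 2 — discriminant:
  Δ = trace² - 4·det = 324 - 124 = 200.
Step 3 — eigenvalues:
  λ = (trace ± √Δ)/2 = (18 ± 14.1421)/2,
  λ_1 = 16.0711,  λ_2 = 1.9289.

Step 4 — unit eigenvector for λ_1: solve (Sigma - λ_1 I)v = 0. First row:
  (4 - 16.0711)·v_x + (-5)·v_y = 0, i.e. (-12.0711)·v_x + (-5)·v_y = 0,
  so v ∝ (b, λ_1 - a) = (-5, 12.0711); multiply by -1 so the first entry is positive: u = (5, -12.0711).
  ||u|| = √((5)² + (-12.0711)²) = √(170.7107) ≈ 13.0656,
  v_1 = u/||u|| ≈ (0.3827, -0.9239) (||v_1|| = 1).

λ_1 = 16.0711,  λ_2 = 1.9289;  v_1 ≈ (0.3827, -0.9239)


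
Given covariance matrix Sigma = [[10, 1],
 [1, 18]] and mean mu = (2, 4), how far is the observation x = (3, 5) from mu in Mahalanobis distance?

Step 1 — centre the observation: (x - mu) = (1, 1).

Step 2 — invert Sigma. det(Sigma) = 10·18 - (1)² = 179.
  Sigma^{-1} = (1/det) · [[d, -b], [-b, a]] = [[0.1006, -0.0056],
 [-0.0056, 0.0559]].

Step 3 — form the quadratic (x - mu)^T · Sigma^{-1} · (x - mu):
  Sigma^{-1} · (x - mu) = (0.095, 0.0503).
  (x - mu)^T · [Sigma^{-1} · (x - mu)] = (1)·(0.095) + (1)·(0.0503) = 0.1453.

Step 4 — take square root: d = √(0.1453) ≈ 0.3811.

d(x, mu) = √(0.1453) ≈ 0.3811


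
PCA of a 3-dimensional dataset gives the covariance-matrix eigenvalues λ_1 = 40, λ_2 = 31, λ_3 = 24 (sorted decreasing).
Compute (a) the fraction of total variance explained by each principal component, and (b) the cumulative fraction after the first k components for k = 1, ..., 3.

Step 1 — total variance = trace(Sigma) = Σ λ_i = 40 + 31 + 24 = 95.

Step 2 — fraction explained by component i = λ_i / Σ λ:
  PC1: 40/95 = 0.4211
  PC2: 31/95 = 0.3263
  PC3: 24/95 = 0.2526

Step 3 — cumulative fraction after k components = (λ_1 + ... + λ_k) / Σ λ:
  k = 1: 40/95 = 0.4211
  k = 2: (40 + 31)/95 = 71/95 = 0.7474
  k = 3: (40 + 31 + 24)/95 = 95/95 = 1

Summary (fraction, with percent):

explained: PC1 0.4211 (42.11%), PC2 0.3263 (32.63%), PC3 0.2526 (25.26%);  cumulative: 0.4211, 0.7474, 1


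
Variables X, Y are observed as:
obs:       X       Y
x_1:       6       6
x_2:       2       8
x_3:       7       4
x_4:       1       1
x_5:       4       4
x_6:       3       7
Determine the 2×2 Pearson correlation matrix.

Step 1 — column means:
  mean(X) = (6 + 2 + 7 + 1 + 4 + 3) / 6 = 23/6 = 3.8333
  mean(Y) = (6 + 8 + 4 + 1 + 4 + 7) / 6 = 30/6 = 5

Step 2 — sample variances and covariances s[i,j] = (1/(n-1)) · Σ_k (x_{k,i} - mean_i) · (x_{k,j} - mean_j), with n-1 = 5:
  s[X,X] = ((2.1667)·(2.1667) + (-1.8333)·(-1.8333) + (3.1667)·(3.1667) + (-2.8333)·(-2.8333) + (0.1667)·(0.1667) + (-0.8333)·(-0.8333)) / 5 = 26.8333/5 = 5.3667
  s[X,Y] = ((2.1667)·(1) + (-1.8333)·(3) + (3.1667)·(-1) + (-2.8333)·(-4) + (0.1667)·(-1) + (-0.8333)·(2)) / 5 = 3/5 = 0.6
  s[Y,Y] = ((1)·(1) + (3)·(3) + (-1)·(-1) + (-4)·(-4) + (-1)·(-1) + (2)·(2)) / 5 = 32/5 = 6.4
  Sample standard deviations s_i = √(s[i,i]):
  s(X) = √(5.3667) = 2.3166
  s(Y) = √(6.4) = 2.5298

Step 3 — r_{ij} = s_{ij} / (s_i · s_j):
  r[X,X] = 1 (diagonal).
  r[X,Y] = 0.6 / (2.3166 · 2.5298) = 0.6 / 5.8606 = 0.1024
  r[Y,Y] = 1 (diagonal).

R is symmetric with unit diagonal. Assembling:

R = [[1, 0.1024],
 [0.1024, 1]]


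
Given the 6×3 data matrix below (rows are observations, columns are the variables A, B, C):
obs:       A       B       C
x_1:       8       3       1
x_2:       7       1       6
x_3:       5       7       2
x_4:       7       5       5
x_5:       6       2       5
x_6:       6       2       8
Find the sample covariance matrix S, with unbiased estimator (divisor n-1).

Step 1 — column means:
  mean(A) = (8 + 7 + 5 + 7 + 6 + 6) / 6 = 39/6 = 6.5
  mean(B) = (3 + 1 + 7 + 5 + 2 + 2) / 6 = 20/6 = 3.3333
  mean(C) = (1 + 6 + 2 + 5 + 5 + 8) / 6 = 27/6 = 4.5

Step 2 — sample covariance S[i,j] = (1/(n-1)) · Σ_k (x_{k,i} - mean_i) · (x_{k,j} - mean_j), with n-1 = 5.
  S[A,A] = ((1.5)·(1.5) + (0.5)·(0.5) + (-1.5)·(-1.5) + (0.5)·(0.5) + (-0.5)·(-0.5) + (-0.5)·(-0.5)) / 5 = 5.5/5 = 1.1
  S[A,B] = ((1.5)·(-0.3333) + (0.5)·(-2.3333) + (-1.5)·(3.6667) + (0.5)·(1.6667) + (-0.5)·(-1.3333) + (-0.5)·(-1.3333)) / 5 = -5/5 = -1
  S[A,C] = ((1.5)·(-3.5) + (0.5)·(1.5) + (-1.5)·(-2.5) + (0.5)·(0.5) + (-0.5)·(0.5) + (-0.5)·(3.5)) / 5 = -2.5/5 = -0.5
  S[B,B] = ((-0.3333)·(-0.3333) + (-2.3333)·(-2.3333) + (3.6667)·(3.6667) + (1.6667)·(1.6667) + (-1.3333)·(-1.3333) + (-1.3333)·(-1.3333)) / 5 = 25.3333/5 = 5.0667
  S[B,C] = ((-0.3333)·(-3.5) + (-2.3333)·(1.5) + (3.6667)·(-2.5) + (1.6667)·(0.5) + (-1.3333)·(0.5) + (-1.3333)·(3.5)) / 5 = -16/5 = -3.2
  S[C,C] = ((-3.5)·(-3.5) + (1.5)·(1.5) + (-2.5)·(-2.5) + (0.5)·(0.5) + (0.5)·(0.5) + (3.5)·(3.5)) / 5 = 33.5/5 = 6.7

S is symmetric (S[j,i] = S[i,j]). Assembling:

S = [[1.1, -1, -0.5],
 [-1, 5.0667, -3.2],
 [-0.5, -3.2, 6.7]]


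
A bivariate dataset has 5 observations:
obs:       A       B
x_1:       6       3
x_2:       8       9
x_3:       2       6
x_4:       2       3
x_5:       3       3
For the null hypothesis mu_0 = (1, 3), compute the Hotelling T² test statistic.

Step 1 — sample mean vector:
  mean(A) = (6 + 8 + 2 + 2 + 3) / 5 = 21/5 = 4.2
  mean(B) = (3 + 9 + 6 + 3 + 3) / 5 = 24/5 = 4.8
  x̄ = (4.2, 4.8),  deviation x̄ - mu_0 = (4.2, 4.8) - (1, 3) = (3.2, 1.8).

Step 2 — sample covariance matrix, S[i,j] = (1/(n-1)) · Σ_k (x_{k,i} - mean_i) · (x_{k,j} - mean_j), divisor n-1 = 4:
  S[A,A] = ((1.8)·(1.8) + (3.8)·(3.8) + (-2.2)·(-2.2) + (-2.2)·(-2.2) + (-1.2)·(-1.2)) / 4 = 28.8/4 = 7.2
  S[A,B] = ((1.8)·(-1.8) + (3.8)·(4.2) + (-2.2)·(1.2) + (-2.2)·(-1.8) + (-1.2)·(-1.8)) / 4 = 16.2/4 = 4.05
  S[B,B] = ((-1.8)·(-1.8) + (4.2)·(4.2) + (1.2)·(1.2) + (-1.8)·(-1.8) + (-1.8)·(-1.8)) / 4 = 28.8/4 = 7.2
  S = [[7.2, 4.05],
 [4.05, 7.2]].

Step 3 — invert S. det(S) = 7.2·7.2 - (4.05)² = 35.4375.
  S^{-1} = (1/det) · [[d, -b], [-b, a]] = [[0.2032, -0.1143],
 [-0.1143, 0.2032]].

Step 4 — quadratic form (x̄ - mu_0)^T · S^{-1} · (x̄ - mu_0):
  S^{-1} · (x̄ - mu_0) = (0.4444, 0),
  (x̄ - mu_0)^T · [...] = (3.2)·(0.4444) + (1.8)·(0) = 1.4222.

Step 5 — scale by n: T² = 5 · 1.4222 = 7.1111.

T² ≈ 7.1111


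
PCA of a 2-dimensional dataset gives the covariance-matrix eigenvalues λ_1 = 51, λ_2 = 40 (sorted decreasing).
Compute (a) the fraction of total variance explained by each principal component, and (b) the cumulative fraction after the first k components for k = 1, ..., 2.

Step 1 — total variance = trace(Sigma) = Σ λ_i = 51 + 40 = 91.

Step 2 — fraction explained by component i = λ_i / Σ λ:
  PC1: 51/91 = 0.5604
  PC2: 40/91 = 0.4396

Step 3 — cumulative fraction after k components = (λ_1 + ... + λ_k) / Σ λ:
  k = 1: 51/91 = 0.5604
  k = 2: (51 + 40)/91 = 91/91 = 1

Summary (fraction, with percent):

explained: PC1 0.5604 (56.04%), PC2 0.4396 (43.96%);  cumulative: 0.5604, 1


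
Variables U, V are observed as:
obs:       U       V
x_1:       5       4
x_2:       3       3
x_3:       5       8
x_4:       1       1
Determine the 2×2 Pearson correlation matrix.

Step 1 — column means:
  mean(U) = (5 + 3 + 5 + 1) / 4 = 14/4 = 3.5
  mean(V) = (4 + 3 + 8 + 1) / 4 = 16/4 = 4

Step 2 — sample variances and covariances s[i,j] = (1/(n-1)) · Σ_k (x_{k,i} - mean_i) · (x_{k,j} - mean_j), with n-1 = 3:
  s[U,U] = ((1.5)·(1.5) + (-0.5)·(-0.5) + (1.5)·(1.5) + (-2.5)·(-2.5)) / 3 = 11/3 = 3.6667
  s[U,V] = ((1.5)·(0) + (-0.5)·(-1) + (1.5)·(4) + (-2.5)·(-3)) / 3 = 14/3 = 4.6667
  s[V,V] = ((0)·(0) + (-1)·(-1) + (4)·(4) + (-3)·(-3)) / 3 = 26/3 = 8.6667
  Sample standard deviations s_i = √(s[i,i]):
  s(U) = √(3.6667) = 1.9149
  s(V) = √(8.6667) = 2.9439

Step 3 — r_{ij} = s_{ij} / (s_i · s_j):
  r[U,U] = 1 (diagonal).
  r[U,V] = 4.6667 / (1.9149 · 2.9439) = 4.6667 / 5.6372 = 0.8278
  r[V,V] = 1 (diagonal).

R is symmetric with unit diagonal. Assembling:

R = [[1, 0.8278],
 [0.8278, 1]]


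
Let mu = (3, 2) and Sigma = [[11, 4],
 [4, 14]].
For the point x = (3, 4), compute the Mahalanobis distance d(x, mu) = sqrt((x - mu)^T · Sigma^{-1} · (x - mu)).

Step 1 — centre the observation: (x - mu) = (0, 2).

Step 2 — invert Sigma. det(Sigma) = 11·14 - (4)² = 138.
  Sigma^{-1} = (1/det) · [[d, -b], [-b, a]] = [[0.1014, -0.029],
 [-0.029, 0.0797]].

Step 3 — form the quadratic (x - mu)^T · Sigma^{-1} · (x - mu):
  Sigma^{-1} · (x - mu) = (-0.058, 0.1594).
  (x - mu)^T · [Sigma^{-1} · (x - mu)] = (0)·(-0.058) + (2)·(0.1594) = 0.3188.

Step 4 — take square root: d = √(0.3188) ≈ 0.5647.

d(x, mu) = √(0.3188) ≈ 0.5647


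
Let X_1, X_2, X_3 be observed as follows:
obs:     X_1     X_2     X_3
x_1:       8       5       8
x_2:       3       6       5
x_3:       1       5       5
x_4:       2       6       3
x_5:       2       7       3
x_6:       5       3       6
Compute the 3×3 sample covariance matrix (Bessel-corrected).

Step 1 — column means:
  mean(X_1) = (8 + 3 + 1 + 2 + 2 + 5) / 6 = 21/6 = 3.5
  mean(X_2) = (5 + 6 + 5 + 6 + 7 + 3) / 6 = 32/6 = 5.3333
  mean(X_3) = (8 + 5 + 5 + 3 + 3 + 6) / 6 = 30/6 = 5

Step 2 — sample covariance S[i,j] = (1/(n-1)) · Σ_k (x_{k,i} - mean_i) · (x_{k,j} - mean_j), with n-1 = 5.
  S[X_1,X_1] = ((4.5)·(4.5) + (-0.5)·(-0.5) + (-2.5)·(-2.5) + (-1.5)·(-1.5) + (-1.5)·(-1.5) + (1.5)·(1.5)) / 5 = 33.5/5 = 6.7
  S[X_1,X_2] = ((4.5)·(-0.3333) + (-0.5)·(0.6667) + (-2.5)·(-0.3333) + (-1.5)·(0.6667) + (-1.5)·(1.6667) + (1.5)·(-2.3333)) / 5 = -8/5 = -1.6
  S[X_1,X_3] = ((4.5)·(3) + (-0.5)·(0) + (-2.5)·(0) + (-1.5)·(-2) + (-1.5)·(-2) + (1.5)·(1)) / 5 = 21/5 = 4.2
  S[X_2,X_2] = ((-0.3333)·(-0.3333) + (0.6667)·(0.6667) + (-0.3333)·(-0.3333) + (0.6667)·(0.6667) + (1.6667)·(1.6667) + (-2.3333)·(-2.3333)) / 5 = 9.3333/5 = 1.8667
  S[X_2,X_3] = ((-0.3333)·(3) + (0.6667)·(0) + (-0.3333)·(0) + (0.6667)·(-2) + (1.6667)·(-2) + (-2.3333)·(1)) / 5 = -8/5 = -1.6
  S[X_3,X_3] = ((3)·(3) + (0)·(0) + (0)·(0) + (-2)·(-2) + (-2)·(-2) + (1)·(1)) / 5 = 18/5 = 3.6

S is symmetric (S[j,i] = S[i,j]). Assembling:

S = [[6.7, -1.6, 4.2],
 [-1.6, 1.8667, -1.6],
 [4.2, -1.6, 3.6]]


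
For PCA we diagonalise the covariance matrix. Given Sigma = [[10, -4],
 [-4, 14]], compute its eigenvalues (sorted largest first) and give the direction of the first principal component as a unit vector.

Step 1 — characteristic polynomial of 2×2 Sigma:
  det(Sigma - λI) = λ² - trace · λ + det = 0.
  trace = 10 + 14 = 24, det = 10·14 - (-4)² = 124.
Step 2 — discriminant:
  Δ = trace² - 4·det = 576 - 496 = 80.
Step 3 — eigenvalues:
  λ = (trace ± √Δ)/2 = (24 ± 8.9443)/2,
  λ_1 = 16.4721,  λ_2 = 7.5279.

Step 4 — unit eigenvector for λ_1: solve (Sigma - λ_1 I)v = 0. First row:
  (10 - 16.4721)·v_x + (-4)·v_y = 0, i.e. (-6.4721)·v_x + (-4)·v_y = 0,
  so v ∝ (b, λ_1 - a) = (-4, 6.4721); multiply by -1 so the first entry is positive: u = (4, -6.4721).
  ||u|| = √((4)² + (-6.4721)²) = √(57.8885) ≈ 7.6085,
  v_1 = u/||u|| ≈ (0.5257, -0.8507) (||v_1|| = 1).

λ_1 = 16.4721,  λ_2 = 7.5279;  v_1 ≈ (0.5257, -0.8507)


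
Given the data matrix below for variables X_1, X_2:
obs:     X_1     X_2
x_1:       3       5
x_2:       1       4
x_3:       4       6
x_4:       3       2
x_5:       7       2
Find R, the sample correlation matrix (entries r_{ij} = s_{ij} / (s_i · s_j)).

Step 1 — column means:
  mean(X_1) = (3 + 1 + 4 + 3 + 7) / 5 = 18/5 = 3.6
  mean(X_2) = (5 + 4 + 6 + 2 + 2) / 5 = 19/5 = 3.8

Step 2 — sample variances and covariances s[i,j] = (1/(n-1)) · Σ_k (x_{k,i} - mean_i) · (x_{k,j} - mean_j), with n-1 = 4:
  s[X_1,X_1] = ((-0.6)·(-0.6) + (-2.6)·(-2.6) + (0.4)·(0.4) + (-0.6)·(-0.6) + (3.4)·(3.4)) / 4 = 19.2/4 = 4.8
  s[X_1,X_2] = ((-0.6)·(1.2) + (-2.6)·(0.2) + (0.4)·(2.2) + (-0.6)·(-1.8) + (3.4)·(-1.8)) / 4 = -5.4/4 = -1.35
  s[X_2,X_2] = ((1.2)·(1.2) + (0.2)·(0.2) + (2.2)·(2.2) + (-1.8)·(-1.8) + (-1.8)·(-1.8)) / 4 = 12.8/4 = 3.2
  Sample standard deviations s_i = √(s[i,i]):
  s(X_1) = √(4.8) = 2.1909
  s(X_2) = √(3.2) = 1.7889

Step 3 — r_{ij} = s_{ij} / (s_i · s_j):
  r[X_1,X_1] = 1 (diagonal).
  r[X_1,X_2] = -1.35 / (2.1909 · 1.7889) = -1.35 / 3.9192 = -0.3445
  r[X_2,X_2] = 1 (diagonal).

R is symmetric with unit diagonal. Assembling:

R = [[1, -0.3445],
 [-0.3445, 1]]


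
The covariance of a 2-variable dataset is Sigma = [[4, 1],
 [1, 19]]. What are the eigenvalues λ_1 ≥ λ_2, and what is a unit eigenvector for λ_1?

Step 1 — characteristic polynomial of 2×2 Sigma:
  det(Sigma - λI) = λ² - trace · λ + det = 0.
  trace = 4 + 19 = 23, det = 4·19 - (1)² = 75.
Step 2 — discriminant:
  Δ = trace² - 4·det = 529 - 300 = 229.
Step 3 — eigenvalues:
  λ = (trace ± √Δ)/2 = (23 ± 15.1327)/2,
  λ_1 = 19.0664,  λ_2 = 3.9336.

Step 4 — unit eigenvector for λ_1: solve (Sigma - λ_1 I)v = 0. First row:
  (4 - 19.0664)·v_x + (1)·v_y = 0, i.e. (-15.0664)·v_x + (1)·v_y = 0,
  so v ∝ (b, λ_1 - a) = (1, 15.0664) = u.
  ||u|| = √((1)² + (15.0664)²) = √(227.9956) ≈ 15.0995,
  v_1 = u/||u|| ≈ (0.0662, 0.9978) (||v_1|| = 1).

λ_1 = 19.0664,  λ_2 = 3.9336;  v_1 ≈ (0.0662, 0.9978)


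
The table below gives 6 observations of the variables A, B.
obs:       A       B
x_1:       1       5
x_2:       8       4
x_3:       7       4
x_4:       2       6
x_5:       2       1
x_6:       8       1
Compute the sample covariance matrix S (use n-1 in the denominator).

Step 1 — column means:
  mean(A) = (1 + 8 + 7 + 2 + 2 + 8) / 6 = 28/6 = 4.6667
  mean(B) = (5 + 4 + 4 + 6 + 1 + 1) / 6 = 21/6 = 3.5

Step 2 — sample covariance S[i,j] = (1/(n-1)) · Σ_k (x_{k,i} - mean_i) · (x_{k,j} - mean_j), with n-1 = 5.
  S[A,A] = ((-3.6667)·(-3.6667) + (3.3333)·(3.3333) + (2.3333)·(2.3333) + (-2.6667)·(-2.6667) + (-2.6667)·(-2.6667) + (3.3333)·(3.3333)) / 5 = 55.3333/5 = 11.0667
  S[A,B] = ((-3.6667)·(1.5) + (3.3333)·(0.5) + (2.3333)·(0.5) + (-2.6667)·(2.5) + (-2.6667)·(-2.5) + (3.3333)·(-2.5)) / 5 = -11/5 = -2.2
  S[B,B] = ((1.5)·(1.5) + (0.5)·(0.5) + (0.5)·(0.5) + (2.5)·(2.5) + (-2.5)·(-2.5) + (-2.5)·(-2.5)) / 5 = 21.5/5 = 4.3

S is symmetric (S[j,i] = S[i,j]). Assembling:

S = [[11.0667, -2.2],
 [-2.2, 4.3]]


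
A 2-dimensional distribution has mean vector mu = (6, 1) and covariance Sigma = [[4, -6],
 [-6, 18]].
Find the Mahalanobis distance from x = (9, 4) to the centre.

Step 1 — centre the observation: (x - mu) = (3, 3).

Step 2 — invert Sigma. det(Sigma) = 4·18 - (-6)² = 36.
  Sigma^{-1} = (1/det) · [[d, -b], [-b, a]] = [[0.5, 0.1667],
 [0.1667, 0.1111]].

Step 3 — form the quadratic (x - mu)^T · Sigma^{-1} · (x - mu):
  Sigma^{-1} · (x - mu) = (2, 0.8333).
  (x - mu)^T · [Sigma^{-1} · (x - mu)] = (3)·(2) + (3)·(0.8333) = 8.5.

Step 4 — take square root: d = √(8.5) ≈ 2.9155.

d(x, mu) = √(8.5) ≈ 2.9155


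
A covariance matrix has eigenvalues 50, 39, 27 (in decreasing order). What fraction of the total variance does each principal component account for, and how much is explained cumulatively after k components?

Step 1 — total variance = trace(Sigma) = Σ λ_i = 50 + 39 + 27 = 116.

Step 2 — fraction explained by component i = λ_i / Σ λ:
  PC1: 50/116 = 0.431
  PC2: 39/116 = 0.3362
  PC3: 27/116 = 0.2328

Step 3 — cumulative fraction after k components = (λ_1 + ... + λ_k) / Σ λ:
  k = 1: 50/116 = 0.431
  k = 2: (50 + 39)/116 = 89/116 = 0.7672
  k = 3: (50 + 39 + 27)/116 = 116/116 = 1

Summary (fraction, with percent):

explained: PC1 0.431 (43.1%), PC2 0.3362 (33.62%), PC3 0.2328 (23.28%);  cumulative: 0.431, 0.7672, 1


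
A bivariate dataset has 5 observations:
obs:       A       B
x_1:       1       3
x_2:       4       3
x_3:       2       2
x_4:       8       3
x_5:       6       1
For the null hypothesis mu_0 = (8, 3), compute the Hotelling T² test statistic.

Step 1 — sample mean vector:
  mean(A) = (1 + 4 + 2 + 8 + 6) / 5 = 21/5 = 4.2
  mean(B) = (3 + 3 + 2 + 3 + 1) / 5 = 12/5 = 2.4
  x̄ = (4.2, 2.4),  deviation x̄ - mu_0 = (4.2, 2.4) - (8, 3) = (-3.8, -0.6).

Step 2 — sample covariance matrix, S[i,j] = (1/(n-1)) · Σ_k (x_{k,i} - mean_i) · (x_{k,j} - mean_j), divisor n-1 = 4:
  S[A,A] = ((-3.2)·(-3.2) + (-0.2)·(-0.2) + (-2.2)·(-2.2) + (3.8)·(3.8) + (1.8)·(1.8)) / 4 = 32.8/4 = 8.2
  S[A,B] = ((-3.2)·(0.6) + (-0.2)·(0.6) + (-2.2)·(-0.4) + (3.8)·(0.6) + (1.8)·(-1.4)) / 4 = -1.4/4 = -0.35
  S[B,B] = ((0.6)·(0.6) + (0.6)·(0.6) + (-0.4)·(-0.4) + (0.6)·(0.6) + (-1.4)·(-1.4)) / 4 = 3.2/4 = 0.8
  S = [[8.2, -0.35],
 [-0.35, 0.8]].

Step 3 — invert S. det(S) = 8.2·0.8 - (-0.35)² = 6.4375.
  S^{-1} = (1/det) · [[d, -b], [-b, a]] = [[0.1243, 0.0544],
 [0.0544, 1.2738]].

Step 4 — quadratic form (x̄ - mu_0)^T · S^{-1} · (x̄ - mu_0):
  S^{-1} · (x̄ - mu_0) = (-0.5049, -0.9709),
  (x̄ - mu_0)^T · [...] = (-3.8)·(-0.5049) + (-0.6)·(-0.9709) = 2.501.

Step 5 — scale by n: T² = 5 · 2.501 = 12.5049.

T² ≈ 12.5049


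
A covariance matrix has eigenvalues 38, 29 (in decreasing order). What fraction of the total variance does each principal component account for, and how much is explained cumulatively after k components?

Step 1 — total variance = trace(Sigma) = Σ λ_i = 38 + 29 = 67.

Step 2 — fraction explained by component i = λ_i / Σ λ:
  PC1: 38/67 = 0.5672
  PC2: 29/67 = 0.4328

Step 3 — cumulative fraction after k components = (λ_1 + ... + λ_k) / Σ λ:
  k = 1: 38/67 = 0.5672
  k = 2: (38 + 29)/67 = 67/67 = 1

Summary (fraction, with percent):

explained: PC1 0.5672 (56.72%), PC2 0.4328 (43.28%);  cumulative: 0.5672, 1


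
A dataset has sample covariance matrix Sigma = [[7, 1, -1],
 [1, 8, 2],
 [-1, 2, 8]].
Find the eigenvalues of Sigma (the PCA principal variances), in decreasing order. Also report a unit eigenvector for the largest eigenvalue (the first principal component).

Step 1 — characteristic polynomial p(λ) = det(λI - Sigma) = λ³ - tr·λ² + c_1·λ - det, where tr = trace, c_1 = sum of the principal 2×2 minors, det = det(Sigma):
  tr = 7 + 8 + 8 = 23,
  c_1 = (7·8 - (1)²) + (7·8 - (-1)²) + (8·8 - (2)²) = 55 + 55 + 60 = 170,
  det = 7·(8·8 - (2)²) - (1)·((1)·8 - (2)·(-1)) + (-1)·((1)·(2) - 8·(-1)) = 7·(60) - (1)·(10) + (-1)·(10) = 400.
  So p(λ) = λ³ - 23λ² + 170λ - 400.
Step 2 — look for an integer root (rational root theorem: any rational root is an integer divisor of 400). Testing λ = 5:
  p(5) = 125 - 575 + 850 - 400 = 0  ✓
  Dividing out (λ - 5): p(λ) = (λ - 5)(λ² - 18λ + 80).
Step 3 — remaining eigenvalues from the quadratic λ² - 18λ + 80 = 0:
  Δ = 18² - 4·80 = 324 - 320 = 4,  λ = (18 ± √4)/2 = (18 ± 2)/2 = 10 or 8.
  Sorted: λ_1 = 10,  λ_2 = 8,  λ_3 = 5  (check: sum = 23 = tr ✓).

Step 4 — unit eigenvector for λ_1 = 10: v spans the null space of (Sigma - λ_1 I), whose rows are
  r_1 = (-3, 1, -1),  r_2 = (1, -2, 2),  r_3 = (-1, 2, -2).
  v is orthogonal to every row, so take v ∝ r_1 × r_2 = ((1)·(2) - (-1)·(-2), (-1)·(1) - (-3)·(2), (-3)·(-2) - (1)·(1)) = (0, 5, 5).
  Rescale (divide by 5): u = (0, 1, 1).
  ||u|| = √((0)² + (1)² + (1)²) = √(2) ≈ 1.4142,  v_1 = u/||u|| ≈ (0, 0.7071, 0.7071) (||v_1|| = 1).

λ_1 = 10,  λ_2 = 8,  λ_3 = 5;  v_1 ≈ (0, 0.7071, 0.7071)
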